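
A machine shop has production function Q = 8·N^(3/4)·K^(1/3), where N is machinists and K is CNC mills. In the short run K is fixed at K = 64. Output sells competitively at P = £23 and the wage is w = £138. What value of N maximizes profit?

N* = 256

With K = 64, MP_N = (3/4)·8·N^(-1/4)·64^(1/3) = 24·N^(-1/4).
Profit maximization for a price taker requires P·MP_N = w: 23·24·N^(-1/4) = 138.
So N^(-1/4) = 0.25, which gives N = 256.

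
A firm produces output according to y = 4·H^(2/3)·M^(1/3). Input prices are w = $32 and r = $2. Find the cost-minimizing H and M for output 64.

H* = 8, M* = 64

Cost minimization requires the marginal rate of technical substitution to equal the input-price ratio: MP_H/MP_M = w/r.
Here MP_H/MP_M = (2/3)·(M/H)/(1/3) = 2·(M/H). Setting this equal to 32/2 = 16 gives M = 8H.
Substituting into y = 64: 4·H^(2/3)·(8H)^(1/3) = 64.
Solving, H = 8 and M = 64.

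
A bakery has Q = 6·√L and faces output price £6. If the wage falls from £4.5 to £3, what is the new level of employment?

L* = 36

From P·MP_L = w with MP_L = 3·L^(-1/2), the labor demand is L(w) = (18/w)^(2).
At w = 4.5: L = 16. At w = 3: L = 36.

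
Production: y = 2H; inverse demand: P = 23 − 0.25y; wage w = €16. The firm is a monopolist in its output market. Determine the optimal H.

H* = 15

Marginal revenue from the inverse demand is MR = 23 − 0.5y.
The marginal product is MP_H = 2.
A monopolist hires until marginal revenue product equals the wage: MR·MP_H = w.
(23 − H)·2 = 16, so H = 15.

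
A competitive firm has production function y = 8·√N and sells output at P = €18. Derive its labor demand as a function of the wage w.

N(w) = 5184/w²

MP_N = (1/2)·8·N^(-1/2) = 4·N^(-1/2).
Setting P·MP_N = w: 72·N^(-1/2) = w.
Solving for N: N^(-1/2) = w/72, so N = (72/w)^(2).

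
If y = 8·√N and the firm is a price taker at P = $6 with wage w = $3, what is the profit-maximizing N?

N* = 64

MP_N = (1/2)·8·N^(-1/2) = 4·N^(-1/2).
Profit maximization for a price taker requires P·MP_N = w: 6·4·N^(-1/2) = 3.
So N^(-1/2) = 0.125, which gives N = 64.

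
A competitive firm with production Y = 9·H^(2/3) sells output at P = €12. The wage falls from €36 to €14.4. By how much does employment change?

From P·MP_H = w with MP_H = 6·H^(-1/3), the labor demand is H(w) = (72/w)^(3).
At w = 36: H = 8. At w = 14.4: H = 125.
ΔH = 125 − 8 = 117.

ΔH = 117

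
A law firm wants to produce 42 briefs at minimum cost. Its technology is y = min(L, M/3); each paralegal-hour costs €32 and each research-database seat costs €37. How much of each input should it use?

With a fixed-proportions technology, the cost-minimizing bundle uses no slack in either input: L = M/3 = y.
So L = 42 and M = 3·42 = 126.

L* = 42, M* = 126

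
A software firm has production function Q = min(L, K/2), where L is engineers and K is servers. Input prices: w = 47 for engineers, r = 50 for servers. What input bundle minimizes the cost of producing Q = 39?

L* = 39, K* = 78

With a fixed-proportions technology, the cost-minimizing bundle uses no slack in either input: L = K/2 = Q.
So L = 39 and K = 2·39 = 78.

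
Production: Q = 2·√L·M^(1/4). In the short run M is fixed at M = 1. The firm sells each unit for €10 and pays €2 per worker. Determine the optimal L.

L* = 25

With M = 1, MP_L = (1/2)·2·L^(-1/2)·1^(1/4) = L^(-1/2).
Profit maximization for a price taker requires P·MP_L = w: 10·L^(-1/2) = 2.
So L^(-1/2) = 0.2, which gives L = 25.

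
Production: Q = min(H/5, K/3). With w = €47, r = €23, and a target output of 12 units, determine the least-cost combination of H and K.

H* = 60, K* = 36

With a fixed-proportions technology, the cost-minimizing bundle uses no slack in either input: H/5 = K/3 = Q.
So H = 5·12 = 60 and K = 3·12 = 36.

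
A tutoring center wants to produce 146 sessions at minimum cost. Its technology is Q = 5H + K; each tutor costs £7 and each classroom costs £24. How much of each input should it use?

The inputs are perfect substitutes, so the firm uses whichever has the lower cost per unit of output.
Cost per unit of output via H is 1.4; via K it is 24. H is cheaper.
Producing Q = 146 with H alone: H = 29.2, K = 0.

H* = 29.2, K* = 0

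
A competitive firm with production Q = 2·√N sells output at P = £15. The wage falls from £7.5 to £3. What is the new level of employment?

N* = 25

From P·MP_N = w with MP_N = N^(-1/2), the labor demand is N(w) = (15/w)^(2).
At w = 7.5: N = 4. At w = 3: N = 25.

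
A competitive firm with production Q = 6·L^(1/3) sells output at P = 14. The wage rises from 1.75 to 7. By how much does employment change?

ΔL = -56

From P·MP_L = w with MP_L = 2·L^(-2/3), the labor demand is L(w) = (28/w)^(3/2).
At w = 1.75: L = 64. At w = 7: L = 8.
ΔL = 8 − 64 = -56.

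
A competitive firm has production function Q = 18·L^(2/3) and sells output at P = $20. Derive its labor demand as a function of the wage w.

MP_L = (2/3)·18·L^(-1/3) = 12·L^(-1/3).
Setting P·MP_L = w: 240·L^(-1/3) = w.
Solving for L: L^(-1/3) = w/240, so L = (240/w)^(3).

L(w) = (240/w)^(3)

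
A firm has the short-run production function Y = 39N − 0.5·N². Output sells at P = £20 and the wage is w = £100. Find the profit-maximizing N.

N* = 34

The marginal product of N is MP_N = 39 − N.
A price-taking firm hires until the value of the marginal product equals the wage: P·MP_N = w, so 20·(39 − N) = 100.
Then 39 − N = 5, giving N = 34.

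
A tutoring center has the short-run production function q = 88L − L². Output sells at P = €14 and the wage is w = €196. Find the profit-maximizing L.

L* = 37

The marginal product of L is MP_L = 88 − 2L.
A price-taking firm hires until the value of the marginal product equals the wage: P·MP_L = w, so 14·(88 − 2L) = 196.
Then 88 − 2L = 14, giving L = 37.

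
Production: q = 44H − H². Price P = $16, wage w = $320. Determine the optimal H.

H* = 12

The marginal product of H is MP_H = 44 − 2H.
A price-taking firm hires until the value of the marginal product equals the wage: P·MP_H = w, so 16·(44 − 2H) = 320.
Then 44 − 2H = 20, giving H = 12.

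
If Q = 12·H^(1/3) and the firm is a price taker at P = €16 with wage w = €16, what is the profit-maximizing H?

H* = 8

MP_H = (1/3)·12·H^(-2/3) = 4·H^(-2/3).
Profit maximization for a price taker requires P·MP_H = w: 16·4·H^(-2/3) = 16.
So H^(-2/3) = 0.25, which gives H = 8.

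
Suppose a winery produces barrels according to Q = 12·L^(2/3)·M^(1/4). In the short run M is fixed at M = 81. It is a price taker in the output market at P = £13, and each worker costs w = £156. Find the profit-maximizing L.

With M = 81, MP_L = (2/3)·12·L^(-1/3)·81^(1/4) = 24·L^(-1/3).
Profit maximization for a price taker requires P·MP_L = w: 13·24·L^(-1/3) = 156.
So L^(-1/3) = 0.5, which gives L = 8.

L* = 8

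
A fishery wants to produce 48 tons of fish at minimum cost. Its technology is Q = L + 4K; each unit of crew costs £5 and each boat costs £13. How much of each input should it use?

L* = 0, K* = 12

The inputs are perfect substitutes, so the firm uses whichever has the lower cost per unit of output.
Cost per unit of output via L is 5; via K it is 3.25. K is cheaper.
Producing Q = 48 with K alone: L = 0, K = 12.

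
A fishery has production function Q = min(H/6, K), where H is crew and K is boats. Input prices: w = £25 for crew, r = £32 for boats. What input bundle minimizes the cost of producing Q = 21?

With a fixed-proportions technology, the cost-minimizing bundle uses no slack in either input: H/6 = K = Q.
So H = 6·21 = 126 and K = 21.

H* = 126, K* = 21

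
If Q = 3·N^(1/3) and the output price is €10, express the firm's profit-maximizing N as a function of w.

MP_N = (1/3)·3·N^(-2/3) = N^(-2/3).
Setting P·MP_N = w: 10·N^(-2/3) = w.
Solving for N: N^(-2/3) = w/10, so N = (10/w)^(3/2).

N(w) = (10/w)^(3/2)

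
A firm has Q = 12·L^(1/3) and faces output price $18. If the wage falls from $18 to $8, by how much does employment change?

ΔL = 19

From P·MP_L = w with MP_L = 4·L^(-2/3), the labor demand is L(w) = (72/w)^(3/2).
At w = 18: L = 8. At w = 8: L = 27.
ΔL = 27 − 8 = 19.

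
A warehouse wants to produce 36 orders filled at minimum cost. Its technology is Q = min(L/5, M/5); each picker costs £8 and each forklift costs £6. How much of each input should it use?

With a fixed-proportions technology, the cost-minimizing bundle uses no slack in either input: L/5 = M/5 = Q.
So L = 5·36 = 180 and M = 5·36 = 180.

L* = 180, M* = 180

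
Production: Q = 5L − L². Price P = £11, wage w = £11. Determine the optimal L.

The marginal product of L is MP_L = 5 − 2L.
A price-taking firm hires until the value of the marginal product equals the wage: P·MP_L = w, so 11·(5 − 2L) = 11.
Then 5 − 2L = 1, giving L = 2.

L* = 2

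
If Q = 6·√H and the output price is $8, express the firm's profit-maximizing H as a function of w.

H(w) = 576/w²

MP_H = (1/2)·6·H^(-1/2) = 3·H^(-1/2).
Setting P·MP_H = w: 24·H^(-1/2) = w.
Solving for H: H^(-1/2) = w/24, so H = (24/w)^(2).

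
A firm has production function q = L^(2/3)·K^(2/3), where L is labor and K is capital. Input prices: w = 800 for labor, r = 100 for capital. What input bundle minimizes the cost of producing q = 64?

Cost minimization requires the marginal rate of technical substitution to equal the input-price ratio: MP_L/MP_K = w/r.
Here MP_L/MP_K = (2/3)·(K/L)/(2/3) = (K/L). Setting this equal to 800/100 = 8 gives K = 8L.
Substituting into q = 64: L^(2/3)·(8L)^(2/3) = 64.
Solving, L = 8 and K = 64.

L* = 8, K* = 64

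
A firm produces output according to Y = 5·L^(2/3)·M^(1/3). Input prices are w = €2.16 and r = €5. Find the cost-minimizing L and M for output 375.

L* = 125, M* = 27

Cost minimization requires the marginal rate of technical substitution to equal the input-price ratio: MP_L/MP_M = w/r.
Here MP_L/MP_M = (2/3)·(M/L)/(1/3) = 2·(M/L). Setting this equal to 2.16/5 = 0.432 gives M = 0.216L.
Substituting into Y = 375: 5·L^(2/3)·(0.216L)^(1/3) = 375.
Solving, L = 125 and M = 27.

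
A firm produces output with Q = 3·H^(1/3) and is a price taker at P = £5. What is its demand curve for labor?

H(w) = (5/w)^(3/2)

MP_H = (1/3)·3·H^(-2/3) = H^(-2/3).
Setting P·MP_H = w: 5·H^(-2/3) = w.
Solving for H: H^(-2/3) = w/5, so H = (5/w)^(3/2).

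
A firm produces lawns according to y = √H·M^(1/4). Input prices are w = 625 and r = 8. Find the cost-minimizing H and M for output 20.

Cost minimization requires the marginal rate of technical substitution to equal the input-price ratio: MP_H/MP_M = w/r.
Here MP_H/MP_M = (1/2)·(M/H)/(1/4) = 2·(M/H). Setting this equal to 625/8 = 78.125 gives M = 39.0625H.
Substituting into y = 20: H^(1/2)·(39.0625H)^(1/4) = 20.
Solving, H = 16 and M = 625.

H* = 16, M* = 625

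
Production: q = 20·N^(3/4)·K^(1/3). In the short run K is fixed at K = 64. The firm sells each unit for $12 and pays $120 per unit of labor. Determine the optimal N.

N* = 1296

With K = 64, MP_N = (3/4)·20·N^(-1/4)·64^(1/3) = 60·N^(-1/4).
Profit maximization for a price taker requires P·MP_N = w: 12·60·N^(-1/4) = 120.
So N^(-1/4) = 1/6, which gives N = 1296.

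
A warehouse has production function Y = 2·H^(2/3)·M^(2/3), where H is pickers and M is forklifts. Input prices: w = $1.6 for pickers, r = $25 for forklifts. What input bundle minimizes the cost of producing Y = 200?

H* = 125, M* = 8

Cost minimization requires the marginal rate of technical substitution to equal the input-price ratio: MP_H/MP_M = w/r.
Here MP_H/MP_M = (2/3)·(M/H)/(2/3) = (M/H). Setting this equal to 1.6/25 = 0.064 gives M = 0.064H.
Substituting into Y = 200: 2·H^(2/3)·(0.064H)^(2/3) = 200.
Solving, H = 125 and M = 8.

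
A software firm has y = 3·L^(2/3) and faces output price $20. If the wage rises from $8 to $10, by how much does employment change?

From P·MP_L = w with MP_L = 2·L^(-1/3), the labor demand is L(w) = (40/w)^(3).
At w = 8: L = 125. At w = 10: L = 64.
ΔL = 64 − 125 = -61.

ΔL = -61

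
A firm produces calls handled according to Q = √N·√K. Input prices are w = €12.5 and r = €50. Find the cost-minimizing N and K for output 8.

N* = 16, K* = 4

Cost minimization requires the marginal rate of technical substitution to equal the input-price ratio: MP_N/MP_K = w/r.
Here MP_N/MP_K = (1/2)·(K/N)/(1/2) = (K/N). Setting this equal to 12.5/50 = 0.25 gives K = 0.25N.
Substituting into Q = 8: N^(1/2)·(0.25N)^(1/2) = 8.
Solving, N = 16 and K = 4.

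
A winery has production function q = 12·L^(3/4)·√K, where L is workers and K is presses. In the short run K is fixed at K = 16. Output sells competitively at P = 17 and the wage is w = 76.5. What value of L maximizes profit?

L* = 4096

With K = 16, MP_L = (3/4)·12·L^(-1/4)·16^(1/2) = 36·L^(-1/4).
Profit maximization for a price taker requires P·MP_L = w: 17·36·L^(-1/4) = 76.5.
So L^(-1/4) = 0.125, which gives L = 4096.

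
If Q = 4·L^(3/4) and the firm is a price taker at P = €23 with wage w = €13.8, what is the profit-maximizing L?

L* = 625

MP_L = (3/4)·4·L^(-1/4) = 3·L^(-1/4).
Profit maximization for a price taker requires P·MP_L = w: 23·3·L^(-1/4) = 13.8.
So L^(-1/4) = 0.2, which gives L = 625.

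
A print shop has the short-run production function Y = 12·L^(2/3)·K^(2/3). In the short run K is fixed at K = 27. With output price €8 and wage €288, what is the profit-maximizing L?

With K = 27, MP_L = (2/3)·12·L^(-1/3)·27^(2/3) = 72·L^(-1/3).
Profit maximization for a price taker requires P·MP_L = w: 8·72·L^(-1/3) = 288.
So L^(-1/3) = 0.5, which gives L = 8.

L* = 8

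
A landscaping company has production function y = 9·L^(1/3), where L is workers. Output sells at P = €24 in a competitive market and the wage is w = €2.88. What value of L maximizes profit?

L* = 125

MP_L = (1/3)·9·L^(-2/3) = 3·L^(-2/3).
Profit maximization for a price taker requires P·MP_L = w: 24·3·L^(-2/3) = 2.88.
So L^(-2/3) = 0.04, which gives L = 125.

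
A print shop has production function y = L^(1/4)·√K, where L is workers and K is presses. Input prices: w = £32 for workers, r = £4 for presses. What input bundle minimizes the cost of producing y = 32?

Cost minimization requires the marginal rate of technical substitution to equal the input-price ratio: MP_L/MP_K = w/r.
Here MP_L/MP_K = (1/4)·(K/L)/(1/2) = 0.5·(K/L). Setting this equal to 32/4 = 8 gives K = 16L.
Substituting into y = 32: L^(1/4)·(16L)^(1/2) = 32.
Solving, L = 16 and K = 256.

L* = 16, K* = 256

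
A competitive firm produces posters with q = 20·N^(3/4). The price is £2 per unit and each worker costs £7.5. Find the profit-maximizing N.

MP_N = (3/4)·20·N^(-1/4) = 15·N^(-1/4).
Profit maximization for a price taker requires P·MP_N = w: 2·15·N^(-1/4) = 7.5.
So N^(-1/4) = 0.25, which gives N = 256.

N* = 256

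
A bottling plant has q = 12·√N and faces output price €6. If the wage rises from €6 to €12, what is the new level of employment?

N* = 9

From P·MP_N = w with MP_N = 6·N^(-1/2), the labor demand is N(w) = (36/w)^(2).
At w = 6: N = 36. At w = 12: N = 9.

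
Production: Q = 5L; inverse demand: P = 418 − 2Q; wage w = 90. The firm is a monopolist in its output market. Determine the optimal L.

L* = 20

Marginal revenue from the inverse demand is MR = 418 − 4Q.
The marginal product is MP_L = 5.
A monopolist hires until marginal revenue product equals the wage: MR·MP_L = w.
(418 − 20L)·5 = 90, so L = 20.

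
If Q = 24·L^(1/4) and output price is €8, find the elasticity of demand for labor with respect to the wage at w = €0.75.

ε = -4/3

MP_L = (1/4)·24·L^(-3/4), so P·MP_L = w gives 48·L^(-3/4) = w.
Solving, L(w) = (48/w)^(4/3). This is a constant-elasticity form: L ∝ w^(−4/3), so ε = −4/3.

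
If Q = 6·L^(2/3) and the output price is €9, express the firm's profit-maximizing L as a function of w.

MP_L = (2/3)·6·L^(-1/3) = 4·L^(-1/3).
Setting P·MP_L = w: 36·L^(-1/3) = w.
Solving for L: L^(-1/3) = w/36, so L = (36/w)^(3).

L(w) = 46656/w³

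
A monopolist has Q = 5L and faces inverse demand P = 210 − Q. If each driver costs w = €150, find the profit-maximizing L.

L* = 18

Marginal revenue from the inverse demand is MR = 210 − 2Q.
The marginal product is MP_L = 5.
A monopolist hires until marginal revenue product equals the wage: MR·MP_L = w.
(210 − 10L)·5 = 150, so L = 18.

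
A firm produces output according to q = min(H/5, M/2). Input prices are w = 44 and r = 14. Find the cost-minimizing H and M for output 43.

H* = 215, M* = 86

With a fixed-proportions technology, the cost-minimizing bundle uses no slack in either input: H/5 = M/2 = q.
So H = 5·43 = 215 and M = 2·43 = 86.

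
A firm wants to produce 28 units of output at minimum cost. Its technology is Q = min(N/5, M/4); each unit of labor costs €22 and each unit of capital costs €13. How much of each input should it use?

With a fixed-proportions technology, the cost-minimizing bundle uses no slack in either input: N/5 = M/4 = Q.
So N = 5·28 = 140 and M = 4·28 = 112.

N* = 140, M* = 112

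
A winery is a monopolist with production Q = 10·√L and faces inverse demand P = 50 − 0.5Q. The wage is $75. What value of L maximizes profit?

Marginal revenue from the inverse demand is MR = 50 − Q.
The marginal product is MP_L = 5·L^(-1/2).
A monopolist hires until marginal revenue product equals the wage: MR·MP_L = w.
At L, Q = 10·√L. Substituting and solving: (50 − 10·√L)·5·L^(-1/2) = 75 gives L = 4.

L* = 4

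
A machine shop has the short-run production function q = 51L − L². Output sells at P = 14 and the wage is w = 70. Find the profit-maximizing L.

The marginal product of L is MP_L = 51 − 2L.
A price-taking firm hires until the value of the marginal product equals the wage: P·MP_L = w, so 14·(51 − 2L) = 70.
Then 51 − 2L = 5, giving L = 23.

L* = 23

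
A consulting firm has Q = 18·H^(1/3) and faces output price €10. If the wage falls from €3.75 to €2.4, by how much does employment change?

From P·MP_H = w with MP_H = 6·H^(-2/3), the labor demand is H(w) = (60/w)^(3/2).
At w = 3.75: H = 64. At w = 2.4: H = 125.
ΔH = 125 − 64 = 61.

ΔH = 61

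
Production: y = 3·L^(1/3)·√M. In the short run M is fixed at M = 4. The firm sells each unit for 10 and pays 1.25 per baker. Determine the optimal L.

L* = 64

With M = 4, MP_L = (1/3)·3·L^(-2/3)·4^(1/2) = 2·L^(-2/3).
Profit maximization for a price taker requires P·MP_L = w: 10·2·L^(-2/3) = 1.25.
So L^(-2/3) = 0.0625, which gives L = 64.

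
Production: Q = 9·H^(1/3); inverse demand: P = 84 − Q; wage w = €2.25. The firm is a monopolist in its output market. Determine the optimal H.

H* = 64

Marginal revenue from the inverse demand is MR = 84 − 2Q.
The marginal product is MP_H = 3·H^(-2/3).
A monopolist hires until marginal revenue product equals the wage: MR·MP_H = w.
At H, Q = 9·H^(1/3). Substituting and solving: (84 − 18·H^(1/3))·3·H^(-2/3) = 2.25 gives H = 64.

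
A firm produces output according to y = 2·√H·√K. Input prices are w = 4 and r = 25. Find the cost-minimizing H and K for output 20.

H* = 25, K* = 4

Cost minimization requires the marginal rate of technical substitution to equal the input-price ratio: MP_H/MP_K = w/r.
Here MP_H/MP_K = (1/2)·(K/H)/(1/2) = (K/H). Setting this equal to 4/25 = 0.16 gives K = 0.16H.
Substituting into y = 20: 2·H^(1/2)·(0.16H)^(1/2) = 20.
Solving, H = 25 and K = 4.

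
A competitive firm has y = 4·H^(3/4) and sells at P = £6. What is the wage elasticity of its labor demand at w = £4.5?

ε = -4

MP_H = (3/4)·4·H^(-1/4), so P·MP_H = w gives 18·H^(-1/4) = w.
Solving, H(w) = (18/w)^(4). This is a constant-elasticity form: H ∝ w^(−4), so ε = −4.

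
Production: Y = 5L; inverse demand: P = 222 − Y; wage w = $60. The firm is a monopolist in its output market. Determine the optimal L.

L* = 21

Marginal revenue from the inverse demand is MR = 222 − 2Y.
The marginal product is MP_L = 5.
A monopolist hires until marginal revenue product equals the wage: MR·MP_L = w.
(222 − 10L)·5 = 60, so L = 21.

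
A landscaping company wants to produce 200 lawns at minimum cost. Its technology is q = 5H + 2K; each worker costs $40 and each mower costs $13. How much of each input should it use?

H* = 0, K* = 100

The inputs are perfect substitutes, so the firm uses whichever has the lower cost per unit of output.
Cost per unit of output via H is w/5 = 8; via K it is r/2 = 6.5. K is cheaper.
Producing q = 200 with K alone: H = 0, K = 100.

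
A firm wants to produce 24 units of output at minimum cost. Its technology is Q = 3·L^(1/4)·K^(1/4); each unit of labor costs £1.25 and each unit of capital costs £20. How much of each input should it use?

Cost minimization requires the marginal rate of technical substitution to equal the input-price ratio: MP_L/MP_K = w/r.
Here MP_L/MP_K = (1/4)·(K/L)/(1/4) = (K/L). Setting this equal to 1.25/20 = 0.0625 gives K = 0.0625L.
Substituting into Q = 24: 3·L^(1/4)·(0.0625L)^(1/4) = 24.
Solving, L = 256 and K = 16.

L* = 256, K* = 16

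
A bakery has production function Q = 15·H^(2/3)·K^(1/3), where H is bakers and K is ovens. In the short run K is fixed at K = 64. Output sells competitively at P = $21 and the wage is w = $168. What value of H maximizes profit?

H* = 125

With K = 64, MP_H = (2/3)·15·H^(-1/3)·64^(1/3) = 40·H^(-1/3).
Profit maximization for a price taker requires P·MP_H = w: 21·40·H^(-1/3) = 168.
So H^(-1/3) = 0.2, which gives H = 125.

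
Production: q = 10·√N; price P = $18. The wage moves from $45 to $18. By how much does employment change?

ΔN = 21

From P·MP_N = w with MP_N = 5·N^(-1/2), the labor demand is N(w) = (90/w)^(2).
At w = 45: N = 4. At w = 18: N = 25.
ΔN = 25 − 4 = 21.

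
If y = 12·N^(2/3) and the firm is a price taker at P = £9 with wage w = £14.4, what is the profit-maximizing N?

N* = 125

MP_N = (2/3)·12·N^(-1/3) = 8·N^(-1/3).
Profit maximization for a price taker requires P·MP_N = w: 9·8·N^(-1/3) = 14.4.
So N^(-1/3) = 0.2, which gives N = 125.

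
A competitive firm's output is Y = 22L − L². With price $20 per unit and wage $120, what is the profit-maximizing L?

The marginal product of L is MP_L = 22 − 2L.
A price-taking firm hires until the value of the marginal product equals the wage: P·MP_L = w, so 20·(22 − 2L) = 120.
Then 22 − 2L = 6, giving L = 8.

L* = 8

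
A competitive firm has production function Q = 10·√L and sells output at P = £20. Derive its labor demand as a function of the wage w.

L(w) = 10000/w²

MP_L = (1/2)·10·L^(-1/2) = 5·L^(-1/2).
Setting P·MP_L = w: 100·L^(-1/2) = w.
Solving for L: L^(-1/2) = w/100, so L = (100/w)^(2).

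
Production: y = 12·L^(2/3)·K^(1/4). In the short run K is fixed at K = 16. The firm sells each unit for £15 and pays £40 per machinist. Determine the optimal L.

L* = 216

With K = 16, MP_L = (2/3)·12·L^(-1/3)·16^(1/4) = 16·L^(-1/3).
Profit maximization for a price taker requires P·MP_L = w: 15·16·L^(-1/3) = 40.
So L^(-1/3) = 1/6, which gives L = 216.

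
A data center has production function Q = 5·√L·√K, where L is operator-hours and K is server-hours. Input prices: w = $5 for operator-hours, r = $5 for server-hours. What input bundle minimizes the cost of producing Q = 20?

Cost minimization requires the marginal rate of technical substitution to equal the input-price ratio: MP_L/MP_K = w/r.
Here MP_L/MP_K = (1/2)·(K/L)/(1/2) = (K/L). Setting this equal to 5/5 = 1 gives K = L.
Substituting into Q = 20: 5·L^(1/2)·(L)^(1/2) = 20.
Solving, L = 4 and K = 4.

L* = 4, K* = 4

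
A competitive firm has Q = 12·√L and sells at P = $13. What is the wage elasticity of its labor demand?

MP_L = (1/2)·12·L^(-1/2), so P·MP_L = w gives 78·L^(-1/2) = w.
Solving, L(w) = (78/w)^(2). This is a constant-elasticity form: L ∝ w^(−2), so ε = −2.

ε = -2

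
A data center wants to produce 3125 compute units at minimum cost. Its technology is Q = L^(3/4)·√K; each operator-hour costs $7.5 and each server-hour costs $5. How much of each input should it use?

Cost minimization requires the marginal rate of technical substitution to equal the input-price ratio: MP_L/MP_K = w/r.
Here MP_L/MP_K = (3/4)·(K/L)/(1/2) = 1.5·(K/L). Setting this equal to 7.5/5 = 1.5 gives K = L.
Substituting into Q = 3125: L^(3/4)·(L)^(1/2) = 3125.
Solving, L = 625 and K = 625.

L* = 625, K* = 625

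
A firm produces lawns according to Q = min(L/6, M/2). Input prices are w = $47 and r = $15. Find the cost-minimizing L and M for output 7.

L* = 42, M* = 14

With a fixed-proportions technology, the cost-minimizing bundle uses no slack in either input: L/6 = M/2 = Q.
So L = 6·7 = 42 and M = 2·7 = 14.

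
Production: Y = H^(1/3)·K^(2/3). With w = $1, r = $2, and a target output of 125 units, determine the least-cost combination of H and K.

H* = 125, K* = 125

Cost minimization requires the marginal rate of technical substitution to equal the input-price ratio: MP_H/MP_K = w/r.
Here MP_H/MP_K = (1/3)·(K/H)/(2/3) = 0.5·(K/H). Setting this equal to 1/2 = 0.5 gives K = H.
Substituting into Y = 125: H^(1/3)·(H)^(2/3) = 125.
Solving, H = 125 and K = 125.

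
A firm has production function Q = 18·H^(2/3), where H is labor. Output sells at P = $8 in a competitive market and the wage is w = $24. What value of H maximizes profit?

MP_H = (2/3)·18·H^(-1/3) = 12·H^(-1/3).
Profit maximization for a price taker requires P·MP_H = w: 8·12·H^(-1/3) = 24.
So H^(-1/3) = 0.25, which gives H = 64.

H* = 64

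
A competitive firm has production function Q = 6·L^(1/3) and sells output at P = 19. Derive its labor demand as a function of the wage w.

L(w) = (38/w)^(3/2)

MP_L = (1/3)·6·L^(-2/3) = 2·L^(-2/3).
Setting P·MP_L = w: 38·L^(-2/3) = w.
Solving for L: L^(-2/3) = w/38, so L = (38/w)^(3/2).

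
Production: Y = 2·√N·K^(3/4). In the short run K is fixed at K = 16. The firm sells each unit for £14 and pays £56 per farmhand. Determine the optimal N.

N* = 4

With K = 16, MP_N = (1/2)·2·N^(-1/2)·16^(3/4) = 8·N^(-1/2).
Profit maximization for a price taker requires P·MP_N = w: 14·8·N^(-1/2) = 56.
So N^(-1/2) = 0.5, which gives N = 4.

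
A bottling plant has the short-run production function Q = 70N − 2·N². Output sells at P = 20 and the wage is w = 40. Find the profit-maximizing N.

N* = 17

The marginal product of N is MP_N = 70 − 4N.
A price-taking firm hires until the value of the marginal product equals the wage: P·MP_N = w, so 20·(70 − 4N) = 40.
Then 70 − 4N = 2, giving N = 17.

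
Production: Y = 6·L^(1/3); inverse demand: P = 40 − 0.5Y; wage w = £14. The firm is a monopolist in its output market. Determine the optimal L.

L* = 8

Marginal revenue from the inverse demand is MR = 40 − Y.
The marginal product is MP_L = 2·L^(-2/3).
A monopolist hires until marginal revenue product equals the wage: MR·MP_L = w.
At L, Y = 6·L^(1/3). Substituting and solving: (40 − 6·L^(1/3))·2·L^(-2/3) = 14 gives L = 8.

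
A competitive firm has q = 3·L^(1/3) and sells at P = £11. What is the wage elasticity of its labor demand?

ε = -1.5

MP_L = (1/3)·3·L^(-2/3), so P·MP_L = w gives 11·L^(-2/3) = w.
Solving, L(w) = (11/w)^(3/2). This is a constant-elasticity form: L ∝ w^(−3/2), so ε = −3/2.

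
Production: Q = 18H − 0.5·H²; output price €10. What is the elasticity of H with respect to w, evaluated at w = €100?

ε = -1.25

From P·MP_H = w with MP_H = 18 − H, labor demand is H(w) = 18 − w/10.
dH/dw = −1/(10) = -0.1.
At w = 100, H = 8, so ε = (dH/dw)·(w/H) = (-0.1)·(100/8) = -1.25.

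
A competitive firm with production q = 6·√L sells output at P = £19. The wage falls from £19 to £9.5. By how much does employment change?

ΔL = 27

From P·MP_L = w with MP_L = 3·L^(-1/2), the labor demand is L(w) = (57/w)^(2).
At w = 19: L = 9. At w = 9.5: L = 36.
ΔL = 36 − 9 = 27.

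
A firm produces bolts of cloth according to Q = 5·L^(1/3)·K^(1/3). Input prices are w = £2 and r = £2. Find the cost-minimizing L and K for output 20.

L* = 8, K* = 8

Cost minimization requires the marginal rate of technical substitution to equal the input-price ratio: MP_L/MP_K = w/r.
Here MP_L/MP_K = (1/3)·(K/L)/(1/3) = (K/L). Setting this equal to 2/2 = 1 gives K = L.
Substituting into Q = 20: 5·L^(1/3)·(L)^(1/3) = 20.
Solving, L = 8 and K = 8.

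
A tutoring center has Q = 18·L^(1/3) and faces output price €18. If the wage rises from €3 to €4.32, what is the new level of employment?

L* = 125

From P·MP_L = w with MP_L = 6·L^(-2/3), the labor demand is L(w) = (108/w)^(3/2).
At w = 3: L = 216. At w = 4.32: L = 125.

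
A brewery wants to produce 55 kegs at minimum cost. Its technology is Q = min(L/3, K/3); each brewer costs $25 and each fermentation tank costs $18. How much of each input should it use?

L* = 165, K* = 165

With a fixed-proportions technology, the cost-minimizing bundle uses no slack in either input: L/3 = K/3 = Q.
So L = 3·55 = 165 and K = 3·55 = 165.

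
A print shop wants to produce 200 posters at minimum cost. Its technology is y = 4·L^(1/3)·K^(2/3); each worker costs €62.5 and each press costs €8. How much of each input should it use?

L* = 8, K* = 125

Cost minimization requires the marginal rate of technical substitution to equal the input-price ratio: MP_L/MP_K = w/r.
Here MP_L/MP_K = (1/3)·(K/L)/(2/3) = 0.5·(K/L). Setting this equal to 62.5/8 = 7.8125 gives K = 15.625L.
Substituting into y = 200: 4·L^(1/3)·(15.625L)^(2/3) = 200.
Solving, L = 8 and K = 125.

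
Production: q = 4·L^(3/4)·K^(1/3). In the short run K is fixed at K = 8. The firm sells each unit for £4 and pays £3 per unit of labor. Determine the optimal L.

With K = 8, MP_L = (3/4)·4·L^(-1/4)·8^(1/3) = 6·L^(-1/4).
Profit maximization for a price taker requires P·MP_L = w: 4·6·L^(-1/4) = 3.
So L^(-1/4) = 0.125, which gives L = 4096.

L* = 4096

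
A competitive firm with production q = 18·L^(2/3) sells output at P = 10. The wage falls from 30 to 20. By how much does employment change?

ΔL = 152

From P·MP_L = w with MP_L = 12·L^(-1/3), the labor demand is L(w) = (120/w)^(3).
At w = 30: L = 64. At w = 20: L = 216.
ΔL = 216 − 64 = 152.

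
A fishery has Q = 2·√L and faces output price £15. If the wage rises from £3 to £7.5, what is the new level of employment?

From P·MP_L = w with MP_L = L^(-1/2), the labor demand is L(w) = (15/w)^(2).
At w = 3: L = 25. At w = 7.5: L = 4.

L* = 4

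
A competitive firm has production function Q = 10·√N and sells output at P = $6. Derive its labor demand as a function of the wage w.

MP_N = (1/2)·10·N^(-1/2) = 5·N^(-1/2).
Setting P·MP_N = w: 30·N^(-1/2) = w.
Solving for N: N^(-1/2) = w/30, so N = (30/w)^(2).

N(w) = 900/w²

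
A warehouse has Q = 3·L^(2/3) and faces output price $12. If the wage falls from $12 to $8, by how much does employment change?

ΔL = 19

From P·MP_L = w with MP_L = 2·L^(-1/3), the labor demand is L(w) = (24/w)^(3).
At w = 12: L = 8. At w = 8: L = 27.
ΔL = 27 − 8 = 19.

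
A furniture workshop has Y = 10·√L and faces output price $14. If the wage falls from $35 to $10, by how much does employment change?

From P·MP_L = w with MP_L = 5·L^(-1/2), the labor demand is L(w) = (70/w)^(2).
At w = 35: L = 4. At w = 10: L = 49.
ΔL = 49 − 4 = 45.

ΔL = 45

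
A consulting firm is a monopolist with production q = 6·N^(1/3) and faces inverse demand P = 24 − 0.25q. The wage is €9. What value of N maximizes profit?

N* = 8

Marginal revenue from the inverse demand is MR = 24 − 0.5q.
The marginal product is MP_N = 2·N^(-2/3).
A monopolist hires until marginal revenue product equals the wage: MR·MP_N = w.
At N, q = 6·N^(1/3). Substituting and solving: (24 − 3·N^(1/3))·2·N^(-2/3) = 9 gives N = 8.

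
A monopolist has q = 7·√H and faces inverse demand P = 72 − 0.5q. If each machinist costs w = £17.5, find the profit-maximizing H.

H* = 36

Marginal revenue from the inverse demand is MR = 72 − q.
The marginal product is MP_H = 3.5·H^(-1/2).
A monopolist hires until marginal revenue product equals the wage: MR·MP_H = w.
At H, q = 7·√H. Substituting and solving: (72 − 7·√H)·3.5·H^(-1/2) = 17.5 gives H = 36.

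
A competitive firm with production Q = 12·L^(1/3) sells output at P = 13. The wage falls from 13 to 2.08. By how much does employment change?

ΔL = 117

From P·MP_L = w with MP_L = 4·L^(-2/3), the labor demand is L(w) = (52/w)^(3/2).
At w = 13: L = 8. At w = 2.08: L = 125.
ΔL = 125 − 8 = 117.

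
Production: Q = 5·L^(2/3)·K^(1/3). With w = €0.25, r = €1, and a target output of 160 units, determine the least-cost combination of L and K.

L* = 64, K* = 8

Cost minimization requires the marginal rate of technical substitution to equal the input-price ratio: MP_L/MP_K = w/r.
Here MP_L/MP_K = (2/3)·(K/L)/(1/3) = 2·(K/L). Setting this equal to 0.25/1 = 0.25 gives K = 0.125L.
Substituting into Q = 160: 5·L^(2/3)·(0.125L)^(1/3) = 160.
Solving, L = 64 and K = 8.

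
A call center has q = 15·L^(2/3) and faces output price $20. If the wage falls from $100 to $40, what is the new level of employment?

L* = 125

From P·MP_L = w with MP_L = 10·L^(-1/3), the labor demand is L(w) = (200/w)^(3).
At w = 100: L = 8. At w = 40: L = 125.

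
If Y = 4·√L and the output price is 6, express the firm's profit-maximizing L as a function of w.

L(w) = 144/w²

MP_L = (1/2)·4·L^(-1/2) = 2·L^(-1/2).
Setting P·MP_L = w: 12·L^(-1/2) = w.
Solving for L: L^(-1/2) = w/12, so L = (12/w)^(2).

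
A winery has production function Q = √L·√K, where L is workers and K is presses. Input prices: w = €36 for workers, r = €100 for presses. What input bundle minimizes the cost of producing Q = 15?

Cost minimization requires the marginal rate of technical substitution to equal the input-price ratio: MP_L/MP_K = w/r.
Here MP_L/MP_K = (1/2)·(K/L)/(1/2) = (K/L). Setting this equal to 36/100 = 0.36 gives K = 0.36L.
Substituting into Q = 15: L^(1/2)·(0.36L)^(1/2) = 15.
Solving, L = 25 and K = 9.

L* = 25, K* = 9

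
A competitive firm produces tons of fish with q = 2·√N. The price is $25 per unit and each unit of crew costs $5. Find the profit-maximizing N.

N* = 25

MP_N = (1/2)·2·N^(-1/2) = N^(-1/2).
Profit maximization for a price taker requires P·MP_N = w: 25·N^(-1/2) = 5.
So N^(-1/2) = 0.2, which gives N = 25.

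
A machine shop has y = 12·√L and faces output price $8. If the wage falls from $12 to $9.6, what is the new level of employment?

L* = 25

From P·MP_L = w with MP_L = 6·L^(-1/2), the labor demand is L(w) = (48/w)^(2).
At w = 12: L = 16. At w = 9.6: L = 25.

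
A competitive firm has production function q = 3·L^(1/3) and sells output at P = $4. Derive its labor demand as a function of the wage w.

L(w) = (4/w)^(3/2)

MP_L = (1/3)·3·L^(-2/3) = L^(-2/3).
Setting P·MP_L = w: 4·L^(-2/3) = w.
Solving for L: L^(-2/3) = w/4, so L = (4/w)^(3/2).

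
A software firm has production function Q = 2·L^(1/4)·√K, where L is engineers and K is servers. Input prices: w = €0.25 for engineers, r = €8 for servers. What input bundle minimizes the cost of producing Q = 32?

Cost minimization requires the marginal rate of technical substitution to equal the input-price ratio: MP_L/MP_K = w/r.
Here MP_L/MP_K = (1/4)·(K/L)/(1/2) = 0.5·(K/L). Setting this equal to 0.25/8 = 0.03125 gives K = 0.0625L.
Substituting into Q = 32: 2·L^(1/4)·(0.0625L)^(1/2) = 32.
Solving, L = 256 and K = 16.

L* = 256, K* = 16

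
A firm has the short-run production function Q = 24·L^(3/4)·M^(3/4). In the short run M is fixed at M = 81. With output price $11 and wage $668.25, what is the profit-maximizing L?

L* = 4096

With M = 81, MP_L = (3/4)·24·L^(-1/4)·81^(3/4) = 486·L^(-1/4).
Profit maximization for a price taker requires P·MP_L = w: 11·486·L^(-1/4) = 668.25.
So L^(-1/4) = 0.125, which gives L = 4096.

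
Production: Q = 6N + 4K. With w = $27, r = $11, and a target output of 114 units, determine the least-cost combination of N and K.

The inputs are perfect substitutes, so the firm uses whichever has the lower cost per unit of output.
Cost per unit of output via N is w/6 = 4.5; via K it is r/4 = 2.75. K is cheaper.
Producing Q = 114 with K alone: N = 0, K = 28.5.

N* = 0, K* = 28.5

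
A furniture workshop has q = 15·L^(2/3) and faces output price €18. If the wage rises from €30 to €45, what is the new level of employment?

From P·MP_L = w with MP_L = 10·L^(-1/3), the labor demand is L(w) = (180/w)^(3).
At w = 30: L = 216. At w = 45: L = 64.

L* = 64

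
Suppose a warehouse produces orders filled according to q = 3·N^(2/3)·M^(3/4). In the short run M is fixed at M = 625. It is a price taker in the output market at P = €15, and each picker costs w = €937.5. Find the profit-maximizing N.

N* = 64

With M = 625, MP_N = (2/3)·3·N^(-1/3)·625^(3/4) = 250·N^(-1/3).
Profit maximization for a price taker requires P·MP_N = w: 15·250·N^(-1/3) = 937.5.
So N^(-1/3) = 0.25, which gives N = 64.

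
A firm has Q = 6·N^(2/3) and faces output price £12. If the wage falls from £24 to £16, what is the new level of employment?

N* = 27

From P·MP_N = w with MP_N = 4·N^(-1/3), the labor demand is N(w) = (48/w)^(3).
At w = 24: N = 8. At w = 16: N = 27.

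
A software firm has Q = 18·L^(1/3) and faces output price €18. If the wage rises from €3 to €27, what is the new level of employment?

From P·MP_L = w with MP_L = 6·L^(-2/3), the labor demand is L(w) = (108/w)^(3/2).
At w = 3: L = 216. At w = 27: L = 8.

L* = 8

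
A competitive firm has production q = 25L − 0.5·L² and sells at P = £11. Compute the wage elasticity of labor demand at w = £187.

From P·MP_L = w with MP_L = 25 − L, labor demand is L(w) = 25 − w/11.
dL/dw = −1/(11) = -1/11.
At w = 187, L = 8, so ε = (dL/dw)·(w/L) = (-1/11)·(187/8) = -2.125.

ε = -2.125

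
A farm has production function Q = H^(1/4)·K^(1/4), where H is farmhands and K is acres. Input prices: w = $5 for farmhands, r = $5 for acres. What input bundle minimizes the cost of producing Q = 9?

H* = 81, K* = 81

Cost minimization requires the marginal rate of technical substitution to equal the input-price ratio: MP_H/MP_K = w/r.
Here MP_H/MP_K = (1/4)·(K/H)/(1/4) = (K/H). Setting this equal to 5/5 = 1 gives K = H.
Substituting into Q = 9: H^(1/4)·(H)^(1/4) = 9.
Solving, H = 81 and K = 81.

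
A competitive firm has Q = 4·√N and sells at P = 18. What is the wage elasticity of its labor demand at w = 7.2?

ε = -2

MP_N = (1/2)·4·N^(-1/2), so P·MP_N = w gives 36·N^(-1/2) = w.
Solving, N(w) = (36/w)^(2). This is a constant-elasticity form: N ∝ w^(−2), so ε = −2.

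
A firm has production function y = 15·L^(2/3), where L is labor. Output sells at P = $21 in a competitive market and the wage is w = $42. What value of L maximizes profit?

MP_L = (2/3)·15·L^(-1/3) = 10·L^(-1/3).
Profit maximization for a price taker requires P·MP_L = w: 21·10·L^(-1/3) = 42.
So L^(-1/3) = 0.2, which gives L = 125.

L* = 125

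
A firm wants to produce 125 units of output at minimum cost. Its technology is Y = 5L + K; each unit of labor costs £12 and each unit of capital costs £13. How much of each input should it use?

The inputs are perfect substitutes, so the firm uses whichever has the lower cost per unit of output.
Cost per unit of output via L is 2.4; via K it is 13. L is cheaper.
Producing Y = 125 with L alone: L = 25, K = 0.

L* = 25, K* = 0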